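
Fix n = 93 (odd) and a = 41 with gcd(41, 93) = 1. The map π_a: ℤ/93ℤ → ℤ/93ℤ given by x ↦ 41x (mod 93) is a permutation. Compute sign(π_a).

Orbit of 70 under x↦41x: [70, 80, 25, 2, 82, 14, 16]… (length divides ord_93(41)).
The orbit structure of x ↦ 41x mod 93: 6 orbits of sizes [30, 30, 15, 15, 2, 1].
sign(π) = (−1)^{n − #cycles} = (−1)^{93−6} = (−1)^87 = -1.
Zolotarev: (41|93) = -1, matching the cycle-count sign.

-1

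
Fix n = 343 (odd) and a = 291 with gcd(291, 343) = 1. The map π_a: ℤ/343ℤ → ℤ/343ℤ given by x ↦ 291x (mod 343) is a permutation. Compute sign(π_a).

+1

Start at x=212: 212 → 295 → 95 → 205 → 316 → 32 → 51 → … (one orbit).
π_291 has 7 disjoint cycles with lengths [147, 147, 21, 21, 3, 3, 1] on {0,…,342}.
With 7 cycles on 343 points, sign = (−1)^{343−7} = +1.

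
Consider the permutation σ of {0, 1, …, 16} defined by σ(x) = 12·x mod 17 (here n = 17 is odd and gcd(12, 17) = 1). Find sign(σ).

Start at x=2: 2 → 7 → 16 → 5 → 9 → 6 → 4 → … (one orbit).
Decompose π into cycles: lengths [16, 1] (2 cycles, including the fixed point 0).
n − c = 17 − 2 = 15; sign = (−1)^15 = -1.
The Jacobi symbol (12|17) = -1 (Zolotarev) agrees.

-1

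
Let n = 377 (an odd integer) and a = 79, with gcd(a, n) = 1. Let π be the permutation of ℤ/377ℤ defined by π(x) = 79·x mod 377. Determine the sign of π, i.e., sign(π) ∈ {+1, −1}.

-1

Trace 14: π^k(14) = [14, 352, 287, 53, 40, 144, 66] for k=0..6.
π_79 has 26 disjoint cycles with lengths [28, 28, 28, 28, 28, 28, 28, 28, 28, 28, 28, 28, 28, 1, 1, 1, 1, 1, 1, 1, 1, 1, 1, 1, 1, 1] on {0,…,376}.
Σ(ℓ_i−1) = 377−26 = 351; sign = (−1)^351 = -1.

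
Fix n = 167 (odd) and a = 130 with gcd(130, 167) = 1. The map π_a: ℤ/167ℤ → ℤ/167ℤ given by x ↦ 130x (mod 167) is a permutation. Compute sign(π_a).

Start at x=19: 19 → 132 → 126 → 14 → 150 → 128 → 107 → … (one orbit).
π_130 has 3 disjoint cycles with lengths [83, 83, 1] on {0,…,166}.
3 cycles on 167: each ℓ→(−1)^(ℓ−1), product (−1)^164 = +1.
(130|167)_J = +1 (Zolotarev's lemma cross-check).

+1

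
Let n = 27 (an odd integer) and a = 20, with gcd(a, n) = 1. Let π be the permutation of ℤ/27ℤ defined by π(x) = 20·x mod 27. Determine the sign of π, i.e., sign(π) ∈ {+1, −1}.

Trace 14: π^k(14) = [14, 10, 11, 4, 26, 7, 5] for k=0..6.
Cycle lengths of π_20 on ℤ/27ℤ: [18, 6, 2, 1]; 4 cycles in total.
n − c = 27 − 4 = 23; sign = (−1)^23 = -1.
(20|27)_J = -1 (Zolotarev's lemma cross-check).

-1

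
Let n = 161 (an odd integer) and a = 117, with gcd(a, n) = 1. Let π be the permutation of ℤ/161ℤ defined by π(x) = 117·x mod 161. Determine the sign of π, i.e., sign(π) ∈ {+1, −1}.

-1

Orbit of 94 under x↦117x: [94, 50, 54, 39, 55, 156, 59]… (length divides ord_161(117)).
Cycle type of π: 66×2 + 11×2 + 6 + 1; total 6 cycles.
n − c = 161 − 6 = 155; sign = (−1)^155 = -1.
Zolotarev: (117|161) = -1, matching the cycle-count sign.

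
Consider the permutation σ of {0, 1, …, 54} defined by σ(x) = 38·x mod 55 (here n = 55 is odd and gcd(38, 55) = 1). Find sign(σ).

Start at x=53: 53 → 34 → 27 → 36 → 48 → 9 → 12 → … (one orbit).
π_38 has 6 disjoint cycles with lengths [20, 20, 5, 5, 4, 1] on {0,…,54}.
55 − 6 = 49 transpositions; sign(π) = (−1)^49 = -1.
Check: (38/55) = -1 by Zolotarev.

-1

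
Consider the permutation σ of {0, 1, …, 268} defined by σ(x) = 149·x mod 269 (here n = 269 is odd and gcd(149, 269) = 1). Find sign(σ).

Trace 20: π^k(20) = [20, 21, 170, 44, 100, 105, 43] for k=0..6.
π_149 has 3 disjoint cycles with lengths [134, 134, 1] on {0,…,268}.
sign(π) = (−1)^{n − #cycles} = (−1)^{269−3} = (−1)^266 = +1.
The Jacobi symbol (149|269) = +1 (Zolotarev) agrees.

+1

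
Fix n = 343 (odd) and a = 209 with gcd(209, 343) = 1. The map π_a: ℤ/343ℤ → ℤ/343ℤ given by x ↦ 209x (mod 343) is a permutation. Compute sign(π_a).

-1

Trace 57: π^k(57) = [57, 251, 323, 279, 1, 209, 120] for k=0..6.
Cycle lengths of π_209 on ℤ/343ℤ: [98, 98, 98, 14, 14, 14, 2, 2, 2, 1]; 10 cycles in total.
With 10 cycles on 343 points, sign = (−1)^{343−10} = -1.
Zolotarev: (209|343) = -1, matching the cycle-count sign.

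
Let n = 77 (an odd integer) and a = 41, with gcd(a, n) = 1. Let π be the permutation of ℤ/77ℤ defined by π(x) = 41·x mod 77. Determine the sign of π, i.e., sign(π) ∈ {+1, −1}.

Orbit of 71 under x↦41x: [71, 62, 1, 41, 64, 6, 15]… (length divides ord_77(41)).
Cycle lengths of π_41 on ℤ/77ℤ: [10, 10, 10, 10, 10, 10, 10, 2, 2, 2, 1]; 11 cycles in total.
sign(π) = (−1)^{n − #cycles} = (−1)^{77−11} = (−1)^66 = +1.
Check: (41/77) = +1 by Zolotarev.

+1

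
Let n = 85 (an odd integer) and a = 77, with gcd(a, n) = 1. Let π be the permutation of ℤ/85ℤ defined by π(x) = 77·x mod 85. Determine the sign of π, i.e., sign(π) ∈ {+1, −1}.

Start at x=53: 53 → 1 → 77 → 64 → 83 → 16 → 42 → … (one orbit).
The orbit structure of x ↦ 77x mod 85: 12 orbits of sizes [8, 8, 8, 8, 8, 8, 8, 8, 8, 8, 4, 1].
12 cycles on 85: each ℓ→(−1)^(ℓ−1), product (−1)^73 = -1.
Via Zolotarev, sign(π_{77}) = (77|85) = -1.

-1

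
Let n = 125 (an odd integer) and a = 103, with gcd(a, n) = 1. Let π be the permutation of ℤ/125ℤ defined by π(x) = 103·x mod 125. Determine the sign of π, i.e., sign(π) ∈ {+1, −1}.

Trace 119: π^k(119) = [119, 7, 96, 13, 89, 42, 76] for k=0..6.
Cycle lengths of π_103 on ℤ/125ℤ: [100, 20, 4, 1]; 4 cycles in total.
4 cycles on 125: each ℓ→(−1)^(ℓ−1), product (−1)^121 = -1.
Via Zolotarev, sign(π_{103}) = (103|125) = -1.

-1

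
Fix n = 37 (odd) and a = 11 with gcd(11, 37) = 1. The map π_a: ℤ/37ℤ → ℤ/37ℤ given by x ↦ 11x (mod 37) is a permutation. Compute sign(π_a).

+1

Trace 10: π^k(10) = [10, 36, 26, 27, 1, 11] for k=0..5.
Decompose π into cycles: lengths [6, 6, 6, 6, 6, 6, 1] (7 cycles, including the fixed point 0).
sign(π) = (−1)^{n − #cycles} = (−1)^{37−7} = (−1)^30 = +1.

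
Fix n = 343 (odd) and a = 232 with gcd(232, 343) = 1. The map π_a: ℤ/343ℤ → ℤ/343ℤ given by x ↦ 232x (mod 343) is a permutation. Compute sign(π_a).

+1

Orbit of 211 under x↦232x: [211, 246, 134, 218, 155, 288, 274]… (length divides ord_343(232)).
π_232 has 19 disjoint cycles with lengths [49, 49, 49, 49, 49, 49, 7, 7, 7, 7, 7, 7, 1, 1, 1, 1, 1, 1, 1] on {0,…,342}.
With 19 cycles on 343 points, sign = (−1)^{343−19} = +1.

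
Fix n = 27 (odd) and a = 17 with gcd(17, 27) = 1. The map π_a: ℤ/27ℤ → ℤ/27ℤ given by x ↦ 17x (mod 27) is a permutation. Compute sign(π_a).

Trace 8: π^k(8) = [8, 1, 17, 19, 26, 10] for k=0..5.
Cycle type of π: 6×3 + 2×4 + 1; total 8 cycles.
Σ(ℓ_i−1) = 27−8 = 19; sign = (−1)^19 = -1.
(17|27)_J = -1 (Zolotarev's lemma cross-check).

-1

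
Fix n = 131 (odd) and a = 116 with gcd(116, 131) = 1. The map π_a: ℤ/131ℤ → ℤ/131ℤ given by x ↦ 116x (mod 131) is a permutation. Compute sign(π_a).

-1

Orbit of 39 under x↦116x: [39, 70, 129, 30, 74, 69, 13]… (length divides ord_131(116)).
π_116 has 2 disjoint cycles with lengths [130, 1] on {0,…,130}.
With 2 cycles on 131 points, sign = (−1)^{131−2} = -1.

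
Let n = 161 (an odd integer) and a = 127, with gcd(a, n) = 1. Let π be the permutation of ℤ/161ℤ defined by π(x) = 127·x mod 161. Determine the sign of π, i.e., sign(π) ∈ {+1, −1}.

+1

Start at x=50: 50 → 71 → 1 → 127 → 29 → 141 → 36 → … (one orbit).
Cycle type of π: 11×14 + 1×7; total 21 cycles.
With 21 cycles on 161 points, sign = (−1)^{161−21} = +1.
Check: (127/161) = +1 by Zolotarev.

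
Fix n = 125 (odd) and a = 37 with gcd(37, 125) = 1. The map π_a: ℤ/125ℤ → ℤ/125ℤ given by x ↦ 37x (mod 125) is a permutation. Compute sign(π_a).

Orbit of 11 under x↦37x: [11, 32, 59, 58, 21, 27, 124]… (length divides ord_125(37)).
The orbit structure of x ↦ 37x mod 125: 4 orbits of sizes [100, 20, 4, 1].
125 − 4 = 121 transpositions; sign(π) = (−1)^121 = -1.

-1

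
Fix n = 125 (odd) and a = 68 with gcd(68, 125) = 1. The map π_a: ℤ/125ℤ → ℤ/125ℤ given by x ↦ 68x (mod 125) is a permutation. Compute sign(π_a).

-1

Trace 1: π^k(1) = [1, 68, 124, 57] for k=0..3.
Cycle type of π: 4×31 + 1; total 32 cycles.
sign(π) = (−1)^{n − #cycles} = (−1)^{125−32} = (−1)^93 = -1.
Via Zolotarev, sign(π_{68}) = (68|125) = -1.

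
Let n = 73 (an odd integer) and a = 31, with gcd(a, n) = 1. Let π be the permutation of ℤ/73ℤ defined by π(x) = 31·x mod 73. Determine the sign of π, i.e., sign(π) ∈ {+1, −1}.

-1

Start at x=57: 57 → 15 → 27 → 34 → 32 → 43 → 19 → … (one orbit).
The orbit structure of x ↦ 31x mod 73: 2 orbits of sizes [72, 1].
Σ(ℓ_i−1) = 73−2 = 71; sign = (−1)^71 = -1.
Via Zolotarev, sign(π_{31}) = (31|73) = -1.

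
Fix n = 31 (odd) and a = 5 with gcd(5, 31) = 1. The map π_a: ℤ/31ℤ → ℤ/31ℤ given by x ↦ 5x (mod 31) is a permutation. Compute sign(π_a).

+1

Orbit of 1 under x↦5x: [1, 5, 25]… (length divides ord_31(5)).
Cycle lengths of π_5 on ℤ/31ℤ: [3, 3, 3, 3, 3, 3, 3, 3, 3, 3, 1]; 11 cycles in total.
11 cycles on 31: each ℓ→(−1)^(ℓ−1), product (−1)^20 = +1.
Via Zolotarev, sign(π_{5}) = (5|31) = +1.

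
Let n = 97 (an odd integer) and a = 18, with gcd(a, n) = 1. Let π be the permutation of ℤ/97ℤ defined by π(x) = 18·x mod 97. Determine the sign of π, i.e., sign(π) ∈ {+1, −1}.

+1

Orbit of 8 under x↦18x: [8, 47, 70, 96, 79, 64, 85]… (length divides ord_97(18)).
Cycle type of π: 16×6 + 1; total 7 cycles.
97 − 7 = 90 transpositions; sign(π) = (−1)^90 = +1.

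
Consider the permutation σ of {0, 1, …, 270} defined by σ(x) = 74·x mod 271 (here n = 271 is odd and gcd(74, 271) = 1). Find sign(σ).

+1

Trace 252: π^k(252) = [252, 220, 20, 125, 36, 225, 119] for k=0..6.
3 cycles of lengths [135, 135, 1].
3 cycles on 271: each ℓ→(−1)^(ℓ−1), product (−1)^268 = +1.
(74|271)_J = +1 (Zolotarev's lemma cross-check).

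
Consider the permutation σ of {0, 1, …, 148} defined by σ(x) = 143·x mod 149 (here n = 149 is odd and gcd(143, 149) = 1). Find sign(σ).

+1

Orbit of 95 under x↦143x: [95, 26, 142, 42, 46, 22, 17]… (length divides ord_149(143)).
Cycle lengths of π_143 on ℤ/149ℤ: [74, 74, 1]; 3 cycles in total.
Σ(ℓ_i−1) = 149−3 = 146; sign = (−1)^146 = +1.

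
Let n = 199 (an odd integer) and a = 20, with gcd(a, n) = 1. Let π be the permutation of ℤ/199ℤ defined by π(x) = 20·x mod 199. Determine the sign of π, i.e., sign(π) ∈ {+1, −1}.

Start at x=106: 106 → 130 → 13 → 61 → 26 → 122 → 52 → … (one orbit).
The orbit structure of x ↦ 20x mod 199: 3 orbits of sizes [99, 99, 1].
3 cycles on 199: each ℓ→(−1)^(ℓ−1), product (−1)^196 = +1.

+1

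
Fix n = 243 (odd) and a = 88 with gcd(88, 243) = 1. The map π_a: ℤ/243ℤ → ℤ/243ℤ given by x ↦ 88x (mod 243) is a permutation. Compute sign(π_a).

+1

Trace 16: π^k(16) = [16, 193, 217, 142, 103, 73, 106] for k=0..6.
Cycle lengths of π_88 on ℤ/243ℤ: [81, 81, 27, 27, 9, 9, 3, 3, 1, 1, 1]; 11 cycles in total.
With 11 cycles on 243 points, sign = (−1)^{243−11} = +1.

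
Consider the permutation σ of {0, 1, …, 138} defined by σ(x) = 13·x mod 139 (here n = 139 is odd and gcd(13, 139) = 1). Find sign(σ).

+1

Start at x=11: 11 → 4 → 52 → 120 → 31 → 125 → 96 → … (one orbit).
Decompose π into cycles: lengths [69, 69, 1] (3 cycles, including the fixed point 0).
n − c = 139 − 3 = 136; sign = (−1)^136 = +1.
The Jacobi symbol (13|139) = +1 (Zolotarev) agrees.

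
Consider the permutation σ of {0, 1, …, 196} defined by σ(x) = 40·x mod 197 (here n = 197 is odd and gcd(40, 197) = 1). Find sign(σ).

+1

Orbit of 49 under x↦40x: [49, 187, 191, 154, 53, 150, 90]… (length divides ord_197(40)).
The orbit structure of x ↦ 40x mod 197: 5 orbits of sizes [49, 49, 49, 49, 1].
197 − 5 = 192 transpositions; sign(π) = (−1)^192 = +1.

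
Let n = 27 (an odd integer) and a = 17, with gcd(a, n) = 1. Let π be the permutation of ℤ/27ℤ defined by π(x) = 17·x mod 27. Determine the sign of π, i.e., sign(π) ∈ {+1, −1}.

-1

Orbit of 10 under x↦17x: [10, 8, 1, 17, 19, 26]… (length divides ord_27(17)).
π_17 has 8 disjoint cycles with lengths [6, 6, 6, 2, 2, 2, 2, 1] on {0,…,26}.
Σ(ℓ_i−1) = 27−8 = 19; sign = (−1)^19 = -1.
Via Zolotarev, sign(π_{17}) = (17|27) = -1.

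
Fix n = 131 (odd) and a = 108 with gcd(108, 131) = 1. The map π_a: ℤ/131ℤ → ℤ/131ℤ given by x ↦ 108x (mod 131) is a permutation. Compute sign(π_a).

Trace 81: π^k(81) = [81, 102, 12, 117, 60, 61, 38] for k=0..6.
π_108 has 3 disjoint cycles with lengths [65, 65, 1] on {0,…,130}.
Σ(ℓ_i−1) = 131−3 = 128; sign = (−1)^128 = +1.
Check: (108/131) = +1 by Zolotarev.

+1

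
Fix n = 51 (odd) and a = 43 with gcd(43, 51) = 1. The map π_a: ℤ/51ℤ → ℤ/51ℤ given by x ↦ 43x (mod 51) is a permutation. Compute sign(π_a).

Orbit of 19 under x↦43x: [19, 1, 43, 13, 49, 16, 25]… (length divides ord_51(43)).
Decompose π into cycles: lengths [8, 8, 8, 8, 8, 8, 1, 1, 1] (9 cycles, including the fixed point 0).
sign(π) = (−1)^{n − #cycles} = (−1)^{51−9} = (−1)^42 = +1.
The Jacobi symbol (43|51) = +1 (Zolotarev) agrees.

+1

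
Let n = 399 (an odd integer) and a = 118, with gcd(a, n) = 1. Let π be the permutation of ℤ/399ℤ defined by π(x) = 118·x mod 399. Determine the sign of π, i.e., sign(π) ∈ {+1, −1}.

-1

Orbit of 118 under x↦118x: [118, 358, 349, 85, 55, 106, 139]… (length divides ord_399(118)).
Cycle type of π: 18×18 + 9×6 + 2×9 + 1×3; total 36 cycles.
Σ(ℓ_i−1) = 399−36 = 363; sign = (−1)^363 = -1.
Zolotarev: (118|399) = -1, matching the cycle-count sign.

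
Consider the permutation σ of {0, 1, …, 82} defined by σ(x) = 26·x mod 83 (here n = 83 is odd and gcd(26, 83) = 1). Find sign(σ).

+1

Start at x=75: 75 → 41 → 70 → 77 → 10 → 11 → 37 → … (one orbit).
3 cycles of lengths [41, 41, 1].
n − c = 83 − 3 = 80; sign = (−1)^80 = +1.
Via Zolotarev, sign(π_{26}) = (26|83) = +1.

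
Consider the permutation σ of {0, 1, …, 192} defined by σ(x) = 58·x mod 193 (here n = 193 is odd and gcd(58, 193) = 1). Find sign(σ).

Trace 33: π^k(33) = [33, 177, 37, 23, 176, 172, 133] for k=0..6.
Cycle lengths of π_58 on ℤ/193ℤ: [192, 1]; 2 cycles in total.
193 − 2 = 191 transpositions; sign(π) = (−1)^191 = -1.

-1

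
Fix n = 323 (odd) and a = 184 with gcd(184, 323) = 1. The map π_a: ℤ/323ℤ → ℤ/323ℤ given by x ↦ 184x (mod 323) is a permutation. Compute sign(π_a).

Orbit of 48 under x↦184x: [48, 111, 75, 234, 97, 83, 91]… (length divides ord_323(184)).
Cycle lengths of π_184 on ℤ/323ℤ: [144, 144, 18, 16, 1]; 5 cycles in total.
5 cycles on 323: each ℓ→(−1)^(ℓ−1), product (−1)^318 = +1.
Via Zolotarev, sign(π_{184}) = (184|323) = +1.

+1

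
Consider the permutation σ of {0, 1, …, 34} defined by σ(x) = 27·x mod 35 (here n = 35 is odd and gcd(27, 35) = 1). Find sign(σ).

+1

Orbit of 1 under x↦27x: [1, 27, 29, 13]… (length divides ord_35(27)).
π_27 has 11 disjoint cycles with lengths [4, 4, 4, 4, 4, 4, 4, 2, 2, 2, 1] on {0,…,34}.
35 − 11 = 24 transpositions; sign(π) = (−1)^24 = +1.
Zolotarev: (27|35) = +1, matching the cycle-count sign.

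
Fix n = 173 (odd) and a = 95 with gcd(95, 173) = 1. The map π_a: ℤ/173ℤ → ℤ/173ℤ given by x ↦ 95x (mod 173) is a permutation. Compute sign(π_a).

Start at x=136: 136 → 118 → 138 → 135 → 23 → 109 → 148 → … (one orbit).
5 cycles of lengths [43, 43, 43, 43, 1].
With 5 cycles on 173 points, sign = (−1)^{173−5} = +1.
Check: (95/173) = +1 by Zolotarev.

+1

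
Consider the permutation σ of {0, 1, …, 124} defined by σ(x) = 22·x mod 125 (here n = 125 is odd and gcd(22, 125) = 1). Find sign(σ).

Orbit of 122 under x↦22x: [122, 59, 48, 56, 107, 104, 38]… (length divides ord_125(22)).
Cycle type of π: 100 + 20 + 4 + 1; total 4 cycles.
n − c = 125 − 4 = 121; sign = (−1)^121 = -1.

-1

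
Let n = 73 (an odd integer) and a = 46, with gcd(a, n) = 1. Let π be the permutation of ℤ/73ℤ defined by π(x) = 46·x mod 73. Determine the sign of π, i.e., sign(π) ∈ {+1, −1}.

+1

Orbit of 27 under x↦46x: [27, 1, 46, 72]… (length divides ord_73(46)).
Cycle type of π: 4×18 + 1; total 19 cycles.
Σ(ℓ_i−1) = 73−19 = 54; sign = (−1)^54 = +1.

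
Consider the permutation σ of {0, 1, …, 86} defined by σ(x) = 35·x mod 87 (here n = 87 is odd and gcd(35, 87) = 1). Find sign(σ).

Start at x=52: 52 → 80 → 16 → 38 → 25 → 5 → 1 → … (one orbit).
Cycle type of π: 14×6 + 2 + 1; total 8 cycles.
With 8 cycles on 87 points, sign = (−1)^{87−8} = -1.

-1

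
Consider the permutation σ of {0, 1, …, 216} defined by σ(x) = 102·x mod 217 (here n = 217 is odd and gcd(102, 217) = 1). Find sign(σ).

Orbit of 205 under x↦102x: [205, 78, 144, 149, 8, 165, 121]… (length divides ord_217(102)).
Cycle type of π: 15×14 + 3×2 + 1; total 17 cycles.
17 cycles on 217: each ℓ→(−1)^(ℓ−1), product (−1)^200 = +1.
The Jacobi symbol (102|217) = +1 (Zolotarev) agrees.

+1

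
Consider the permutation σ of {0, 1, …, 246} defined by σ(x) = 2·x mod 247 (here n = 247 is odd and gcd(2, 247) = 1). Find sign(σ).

+1

Trace 55: π^k(55) = [55, 110, 220, 193, 139, 31, 62] for k=0..6.
Decompose π into cycles: lengths [36, 36, 36, 36, 36, 36, 18, 12, 1] (9 cycles, including the fixed point 0).
247 − 9 = 238 transpositions; sign(π) = (−1)^238 = +1.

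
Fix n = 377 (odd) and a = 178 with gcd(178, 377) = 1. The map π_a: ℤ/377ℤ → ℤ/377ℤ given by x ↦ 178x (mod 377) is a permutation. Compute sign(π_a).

+1

Orbit of 289 under x↦178x: [289, 170, 100, 81, 92, 165, 341]… (length divides ord_377(178)).
15 cycles of lengths [42, 42, 42, 42, 42, 42, 42, 42, 14, 14, 3, 3, 3, 3, 1].
Σ(ℓ_i−1) = 377−15 = 362; sign = (−1)^362 = +1.
Zolotarev: (178|377) = +1, matching the cycle-count sign.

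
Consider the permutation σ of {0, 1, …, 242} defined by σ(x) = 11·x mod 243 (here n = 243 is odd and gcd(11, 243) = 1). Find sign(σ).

Start at x=17: 17 → 187 → 113 → 28 → 65 → 229 → 89 → … (one orbit).
π_11 has 6 disjoint cycles with lengths [162, 54, 18, 6, 2, 1] on {0,…,242}.
6 cycles on 243: each ℓ→(−1)^(ℓ−1), product (−1)^237 = -1.
The Jacobi symbol (11|243) = -1 (Zolotarev) agrees.

-1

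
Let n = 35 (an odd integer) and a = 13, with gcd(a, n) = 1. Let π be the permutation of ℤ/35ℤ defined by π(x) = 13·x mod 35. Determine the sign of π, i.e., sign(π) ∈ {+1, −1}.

+1

Trace 27: π^k(27) = [27, 1, 13, 29] for k=0..3.
π_13 has 11 disjoint cycles with lengths [4, 4, 4, 4, 4, 4, 4, 2, 2, 2, 1] on {0,…,34}.
35 − 11 = 24 transpositions; sign(π) = (−1)^24 = +1.
Zolotarev: (13|35) = +1, matching the cycle-count sign.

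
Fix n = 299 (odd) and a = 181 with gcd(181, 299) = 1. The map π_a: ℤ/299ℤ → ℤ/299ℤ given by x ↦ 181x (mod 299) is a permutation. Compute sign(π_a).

-1

Orbit of 272 under x↦181x: [272, 196, 194, 131, 90, 144, 51]… (length divides ord_299(181)).
Cycle type of π: 22×13 + 2×6 + 1; total 20 cycles.
n − c = 299 − 20 = 279; sign = (−1)^279 = -1.
The Jacobi symbol (181|299) = -1 (Zolotarev) agrees.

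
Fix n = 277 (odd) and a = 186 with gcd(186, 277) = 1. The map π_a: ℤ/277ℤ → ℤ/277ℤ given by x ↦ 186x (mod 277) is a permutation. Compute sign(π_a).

Start at x=264: 264 → 75 → 100 → 41 → 147 → 196 → 169 → … (one orbit).
Cycle lengths of π_186 on ℤ/277ℤ: [138, 138, 1]; 3 cycles in total.
n − c = 277 − 3 = 274; sign = (−1)^274 = +1.

+1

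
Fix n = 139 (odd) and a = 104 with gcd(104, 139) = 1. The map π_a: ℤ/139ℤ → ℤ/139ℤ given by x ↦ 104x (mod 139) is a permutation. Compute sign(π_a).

Trace 116: π^k(116) = [116, 110, 42, 59, 20, 134, 36] for k=0..6.
2 cycles of lengths [138, 1].
sign(π) = (−1)^{n − #cycles} = (−1)^{139−2} = (−1)^137 = -1.

-1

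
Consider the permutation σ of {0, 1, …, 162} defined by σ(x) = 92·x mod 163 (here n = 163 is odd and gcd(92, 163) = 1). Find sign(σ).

Trace 144: π^k(144) = [144, 45, 65, 112, 35, 123, 69] for k=0..6.
Cycle type of π: 162 + 1; total 2 cycles.
2 cycles on 163: each ℓ→(−1)^(ℓ−1), product (−1)^161 = -1.

-1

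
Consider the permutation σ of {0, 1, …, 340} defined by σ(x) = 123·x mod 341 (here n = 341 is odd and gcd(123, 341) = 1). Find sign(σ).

Start at x=1: 1 → 123 → 125 → 30 → 280 → 340 → 218 → … (one orbit).
The orbit structure of x ↦ 123x mod 341: 47 orbits of sizes [10, 10, 10, 10, 10, 10, 10, 10, 10, 10, 10, 10, 10, 10, 10, 10, 10, 10, 10, 10, 10, 10, 10, 10, 10, 10, 10, 10, 10, 10, 10, 2, 2, 2, 2, 2, 2, 2, 2, 2, 2, 2, 2, 2, 2, 2, 1].
sign(π) = (−1)^{n − #cycles} = (−1)^{341−47} = (−1)^294 = +1.

+1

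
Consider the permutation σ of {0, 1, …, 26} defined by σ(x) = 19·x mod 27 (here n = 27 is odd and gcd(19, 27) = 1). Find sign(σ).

+1

Start at x=19: 19 → 10 → 1 → 19 (one orbit).
15 cycles of lengths [3, 3, 3, 3, 3, 3, 1, 1, 1, 1, 1, 1, 1, 1, 1].
With 15 cycles on 27 points, sign = (−1)^{27−15} = +1.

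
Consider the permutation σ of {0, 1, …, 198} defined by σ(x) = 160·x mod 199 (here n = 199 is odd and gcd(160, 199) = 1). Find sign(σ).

Orbit of 28 under x↦160x: [28, 102, 2, 121, 57, 165, 132]… (length divides ord_199(160)).
Cycle type of π: 99×2 + 1; total 3 cycles.
3 cycles on 199: each ℓ→(−1)^(ℓ−1), product (−1)^196 = +1.
Zolotarev: (160|199) = +1, matching the cycle-count sign.

+1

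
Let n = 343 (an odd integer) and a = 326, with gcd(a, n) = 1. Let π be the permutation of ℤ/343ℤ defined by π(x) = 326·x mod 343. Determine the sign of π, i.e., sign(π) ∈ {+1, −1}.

Trace 36: π^k(36) = [36, 74, 114, 120, 18, 37, 57] for k=0..6.
Cycle type of π: 147×2 + 21×2 + 3×2 + 1; total 7 cycles.
343 − 7 = 336 transpositions; sign(π) = (−1)^336 = +1.

+1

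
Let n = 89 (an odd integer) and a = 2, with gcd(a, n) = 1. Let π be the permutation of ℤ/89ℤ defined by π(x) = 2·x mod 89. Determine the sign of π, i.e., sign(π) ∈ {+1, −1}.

Start at x=39: 39 → 78 → 67 → 45 → 1 → 2 → 4 → … (one orbit).
Cycle type of π: 11×8 + 1; total 9 cycles.
Σ(ℓ_i−1) = 89−9 = 80; sign = (−1)^80 = +1.
Zolotarev: (2|89) = +1, matching the cycle-count sign.

+1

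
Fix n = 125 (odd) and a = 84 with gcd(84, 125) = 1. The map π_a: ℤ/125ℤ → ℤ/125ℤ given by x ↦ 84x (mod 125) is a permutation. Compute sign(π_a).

Orbit of 16 under x↦84x: [16, 94, 21, 14, 51, 34, 106]… (length divides ord_125(84)).
7 cycles of lengths [50, 50, 10, 10, 2, 2, 1].
125 − 7 = 118 transpositions; sign(π) = (−1)^118 = +1.
The Jacobi symbol (84|125) = +1 (Zolotarev) agrees.

+1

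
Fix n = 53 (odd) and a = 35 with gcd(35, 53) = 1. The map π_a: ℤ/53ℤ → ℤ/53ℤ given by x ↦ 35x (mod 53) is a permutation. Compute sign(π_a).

Start at x=13: 13 → 31 → 25 → 27 → 44 → 3 → 52 → … (one orbit).
Decompose π into cycles: lengths [52, 1] (2 cycles, including the fixed point 0).
n − c = 53 − 2 = 51; sign = (−1)^51 = -1.

-1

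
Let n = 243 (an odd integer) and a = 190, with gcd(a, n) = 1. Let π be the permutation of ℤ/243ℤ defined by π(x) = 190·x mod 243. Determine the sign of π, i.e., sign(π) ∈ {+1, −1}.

Orbit of 82 under x↦190x: [82, 28, 217, 163, 109, 55, 1]… (length divides ord_243(190)).
Cycle lengths of π_190 on ℤ/243ℤ: [9, 9, 9, 9, 9, 9, 9, 9, 9, 9, 9, 9, 9, 9, 9, 9, 9, 9, 3, 3, 3, 3, 3, 3, 3, 3, 3, 3, 3, 3, 3, 3, 3, 3, 3, 3, 1, 1, 1, 1, 1, 1, 1, 1, 1, 1, 1, 1, 1, 1, 1, 1, 1, 1, 1, 1, 1, 1, 1, 1, 1, 1, 1]; 63 cycles in total.
Σ(ℓ_i−1) = 243−63 = 180; sign = (−1)^180 = +1.
The Jacobi symbol (190|243) = +1 (Zolotarev) agrees.

+1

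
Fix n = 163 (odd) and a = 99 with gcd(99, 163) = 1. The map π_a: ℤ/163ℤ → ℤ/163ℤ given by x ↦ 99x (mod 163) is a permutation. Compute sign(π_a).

-1

Orbit of 105 under x↦99x: [105, 126, 86, 38, 13, 146, 110]… (length divides ord_163(99)).
4 cycles of lengths [54, 54, 54, 1].
163 − 4 = 159 transpositions; sign(π) = (−1)^159 = -1.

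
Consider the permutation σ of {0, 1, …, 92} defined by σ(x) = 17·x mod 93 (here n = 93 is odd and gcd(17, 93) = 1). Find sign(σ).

Trace 19: π^k(19) = [19, 44, 4, 68, 40, 29, 28] for k=0..6.
5 cycles of lengths [30, 30, 30, 2, 1].
93 − 5 = 88 transpositions; sign(π) = (−1)^88 = +1.

+1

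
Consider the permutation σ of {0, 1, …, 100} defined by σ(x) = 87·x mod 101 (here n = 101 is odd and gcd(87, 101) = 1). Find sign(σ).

Orbit of 95 under x↦87x: [95, 84, 36, 1, 87]… (length divides ord_101(87)).
21 cycles of lengths [5, 5, 5, 5, 5, 5, 5, 5, 5, 5, 5, 5, 5, 5, 5, 5, 5, 5, 5, 5, 1].
Σ(ℓ_i−1) = 101−21 = 80; sign = (−1)^80 = +1.
Check: (87/101) = +1 by Zolotarev.

+1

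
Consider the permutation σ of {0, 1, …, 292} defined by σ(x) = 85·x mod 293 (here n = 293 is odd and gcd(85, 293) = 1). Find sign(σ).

-1

Start at x=49: 49 → 63 → 81 → 146 → 104 → 50 → 148 → … (one orbit).
Cycle lengths of π_85 on ℤ/293ℤ: [292, 1]; 2 cycles in total.
2 cycles on 293: each ℓ→(−1)^(ℓ−1), product (−1)^291 = -1.
The Jacobi symbol (85|293) = -1 (Zolotarev) agrees.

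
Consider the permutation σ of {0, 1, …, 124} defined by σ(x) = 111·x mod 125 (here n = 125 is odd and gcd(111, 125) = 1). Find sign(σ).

Orbit of 116 under x↦111x: [116, 1, 111, 71, 6, 41, 51]… (length divides ord_125(111)).
Cycle lengths of π_111 on ℤ/125ℤ: [25, 25, 25, 25, 5, 5, 5, 5, 1, 1, 1, 1, 1]; 13 cycles in total.
With 13 cycles on 125 points, sign = (−1)^{125−13} = +1.
Check: (111/125) = +1 by Zolotarev.

+1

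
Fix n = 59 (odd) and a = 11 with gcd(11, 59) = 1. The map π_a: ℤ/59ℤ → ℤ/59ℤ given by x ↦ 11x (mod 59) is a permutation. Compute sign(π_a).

-1

Start at x=32: 32 → 57 → 37 → 53 → 52 → 41 → 38 → … (one orbit).
The orbit structure of x ↦ 11x mod 59: 2 orbits of sizes [58, 1].
59 − 2 = 57 transpositions; sign(π) = (−1)^57 = -1.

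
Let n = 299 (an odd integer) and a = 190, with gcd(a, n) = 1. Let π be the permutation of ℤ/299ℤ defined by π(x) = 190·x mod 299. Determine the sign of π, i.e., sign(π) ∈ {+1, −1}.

-1

Trace 8: π^k(8) = [8, 25, 265, 118, 294, 246, 96] for k=0..6.
12 cycles of lengths [44, 44, 44, 44, 44, 44, 11, 11, 4, 4, 4, 1].
sign(π) = (−1)^{n − #cycles} = (−1)^{299−12} = (−1)^287 = -1.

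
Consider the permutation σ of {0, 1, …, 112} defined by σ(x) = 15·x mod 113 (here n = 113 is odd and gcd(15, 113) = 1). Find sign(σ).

Trace 1: π^k(1) = [1, 15, 112, 98] for k=0..3.
The orbit structure of x ↦ 15x mod 113: 29 orbits of sizes [4, 4, 4, 4, 4, 4, 4, 4, 4, 4, 4, 4, 4, 4, 4, 4, 4, 4, 4, 4, 4, 4, 4, 4, 4, 4, 4, 4, 1].
Σ(ℓ_i−1) = 113−29 = 84; sign = (−1)^84 = +1.
(15|113)_J = +1 (Zolotarev's lemma cross-check).

+1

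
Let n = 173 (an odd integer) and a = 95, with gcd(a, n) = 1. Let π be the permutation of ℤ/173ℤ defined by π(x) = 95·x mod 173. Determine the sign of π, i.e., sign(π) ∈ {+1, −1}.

Start at x=149: 149 → 142 → 169 → 139 → 57 → 52 → 96 → … (one orbit).
π_95 has 5 disjoint cycles with lengths [43, 43, 43, 43, 1] on {0,…,172}.
sign(π) = (−1)^{n − #cycles} = (−1)^{173−5} = (−1)^168 = +1.
The Jacobi symbol (95|173) = +1 (Zolotarev) agrees.

+1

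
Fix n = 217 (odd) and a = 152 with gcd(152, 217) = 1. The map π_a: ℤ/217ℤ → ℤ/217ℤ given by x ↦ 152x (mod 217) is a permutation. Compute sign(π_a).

-1

Orbit of 205 under x↦152x: [205, 129, 78, 138, 144, 188, 149]… (length divides ord_217(152)).
The orbit structure of x ↦ 152x mod 217: 10 orbits of sizes [30, 30, 30, 30, 30, 30, 15, 15, 6, 1].
10 cycles on 217: each ℓ→(−1)^(ℓ−1), product (−1)^207 = -1.
Zolotarev: (152|217) = -1, matching the cycle-count sign.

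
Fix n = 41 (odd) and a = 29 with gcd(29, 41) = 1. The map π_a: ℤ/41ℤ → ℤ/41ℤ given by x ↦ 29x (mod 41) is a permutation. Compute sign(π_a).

-1

Start at x=19: 19 → 18 → 30 → 9 → 15 → 25 → 28 → … (one orbit).
2 cycles of lengths [40, 1].
Σ(ℓ_i−1) = 41−2 = 39; sign = (−1)^39 = -1.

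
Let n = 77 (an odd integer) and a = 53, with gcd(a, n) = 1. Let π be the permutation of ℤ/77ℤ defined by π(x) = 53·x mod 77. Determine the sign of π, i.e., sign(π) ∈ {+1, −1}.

Orbit of 37 under x↦53x: [37, 36, 60, 23, 64, 4, 58]… (length divides ord_77(53)).
Cycle type of π: 15×4 + 5×2 + 3×2 + 1; total 9 cycles.
9 cycles on 77: each ℓ→(−1)^(ℓ−1), product (−1)^68 = +1.

+1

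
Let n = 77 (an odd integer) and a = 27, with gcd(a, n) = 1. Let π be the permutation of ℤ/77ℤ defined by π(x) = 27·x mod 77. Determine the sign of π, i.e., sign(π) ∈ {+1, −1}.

Start at x=48: 48 → 64 → 34 → 71 → 69 → 15 → 20 → … (one orbit).
π_27 has 12 disjoint cycles with lengths [10, 10, 10, 10, 10, 10, 5, 5, 2, 2, 2, 1] on {0,…,76}.
12 cycles on 77: each ℓ→(−1)^(ℓ−1), product (−1)^65 = -1.
Zolotarev: (27|77) = -1, matching the cycle-count sign.

-1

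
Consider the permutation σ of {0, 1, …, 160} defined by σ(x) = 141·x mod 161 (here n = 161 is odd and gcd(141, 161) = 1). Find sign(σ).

+1

Start at x=64: 64 → 8 → 1 → 141 → 78 → 50 → 127 → … (one orbit).
Cycle lengths of π_141 on ℤ/161ℤ: [11, 11, 11, 11, 11, 11, 11, 11, 11, 11, 11, 11, 11, 11, 1, 1, 1, 1, 1, 1, 1]; 21 cycles in total.
Σ(ℓ_i−1) = 161−21 = 140; sign = (−1)^140 = +1.
(141|161)_J = +1 (Zolotarev's lemma cross-check).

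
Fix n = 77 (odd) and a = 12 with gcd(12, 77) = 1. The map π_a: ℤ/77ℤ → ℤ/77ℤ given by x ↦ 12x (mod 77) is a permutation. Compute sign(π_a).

-1

Orbit of 1 under x↦12x: [1, 12, 67, 34, 23, 45]… (length divides ord_77(12)).
π_12 has 22 disjoint cycles with lengths [6, 6, 6, 6, 6, 6, 6, 6, 6, 6, 6, 1, 1, 1, 1, 1, 1, 1, 1, 1, 1, 1] on {0,…,76}.
With 22 cycles on 77 points, sign = (−1)^{77−22} = -1.
The Jacobi symbol (12|77) = -1 (Zolotarev) agrees.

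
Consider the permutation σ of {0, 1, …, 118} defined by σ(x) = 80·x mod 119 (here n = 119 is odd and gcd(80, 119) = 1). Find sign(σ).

Orbit of 31 under x↦80x: [31, 100, 27, 18, 12, 8, 45]… (length divides ord_119(80)).
π_80 has 5 disjoint cycles with lengths [48, 48, 16, 6, 1] on {0,…,118}.
sign(π) = (−1)^{n − #cycles} = (−1)^{119−5} = (−1)^114 = +1.

+1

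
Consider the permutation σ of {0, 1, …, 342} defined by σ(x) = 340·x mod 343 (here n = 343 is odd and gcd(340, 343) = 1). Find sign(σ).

Start at x=144: 144 → 254 → 267 → 228 → 2 → 337 → 18 → … (one orbit).
Cycle lengths of π_340 on ℤ/343ℤ: [147, 147, 21, 21, 3, 3, 1]; 7 cycles in total.
n − c = 343 − 7 = 336; sign = (−1)^336 = +1.

+1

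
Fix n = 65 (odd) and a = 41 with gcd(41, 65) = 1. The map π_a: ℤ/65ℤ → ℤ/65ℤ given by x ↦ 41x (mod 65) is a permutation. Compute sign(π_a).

Orbit of 46 under x↦41x: [46, 1, 41, 56, 21, 16, 6]… (length divides ord_65(41)).
Decompose π into cycles: lengths [12, 12, 12, 12, 12, 1, 1, 1, 1, 1] (10 cycles, including the fixed point 0).
10 cycles on 65: each ℓ→(−1)^(ℓ−1), product (−1)^55 = -1.
The Jacobi symbol (41|65) = -1 (Zolotarev) agrees.

-1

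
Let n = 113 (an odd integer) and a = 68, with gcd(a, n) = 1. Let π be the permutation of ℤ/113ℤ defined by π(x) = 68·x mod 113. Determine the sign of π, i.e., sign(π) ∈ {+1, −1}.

-1

Trace 29: π^k(29) = [29, 51, 78, 106, 89, 63, 103] for k=0..6.
Cycle lengths of π_68 on ℤ/113ℤ: [112, 1]; 2 cycles in total.
n − c = 113 − 2 = 111; sign = (−1)^111 = -1.
The Jacobi symbol (68|113) = -1 (Zolotarev) agrees.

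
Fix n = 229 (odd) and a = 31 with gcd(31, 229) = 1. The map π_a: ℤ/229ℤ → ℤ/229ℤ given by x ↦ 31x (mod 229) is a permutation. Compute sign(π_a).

-1

Orbit of 53 under x↦31x: [53, 40, 95, 197, 153, 163, 15]… (length divides ord_229(31)).
π_31 has 2 disjoint cycles with lengths [228, 1] on {0,…,228}.
With 2 cycles on 229 points, sign = (−1)^{229−2} = -1.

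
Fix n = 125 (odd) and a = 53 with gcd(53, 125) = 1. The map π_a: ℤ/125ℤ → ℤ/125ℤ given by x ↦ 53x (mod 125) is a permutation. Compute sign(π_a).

-1

Orbit of 94 under x↦53x: [94, 107, 46, 63, 89, 92, 1]… (length divides ord_125(53)).
Cycle lengths of π_53 on ℤ/125ℤ: [100, 20, 4, 1]; 4 cycles in total.
With 4 cycles on 125 points, sign = (−1)^{125−4} = -1.
Check: (53/125) = -1 by Zolotarev.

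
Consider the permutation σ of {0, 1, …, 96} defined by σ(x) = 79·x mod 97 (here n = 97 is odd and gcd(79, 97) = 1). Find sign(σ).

Trace 70: π^k(70) = [70, 1, 79, 33, 85, 22, 89] for k=0..6.
Cycle type of π: 16×6 + 1; total 7 cycles.
With 7 cycles on 97 points, sign = (−1)^{97−7} = +1.
Via Zolotarev, sign(π_{79}) = (79|97) = +1.

+1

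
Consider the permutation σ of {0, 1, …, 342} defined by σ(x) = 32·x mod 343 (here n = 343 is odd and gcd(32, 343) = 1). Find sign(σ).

+1

Start at x=302: 302 → 60 → 205 → 43 → 4 → 128 → 323 → … (one orbit).
Decompose π into cycles: lengths [147, 147, 21, 21, 3, 3, 1] (7 cycles, including the fixed point 0).
Σ(ℓ_i−1) = 343−7 = 336; sign = (−1)^336 = +1.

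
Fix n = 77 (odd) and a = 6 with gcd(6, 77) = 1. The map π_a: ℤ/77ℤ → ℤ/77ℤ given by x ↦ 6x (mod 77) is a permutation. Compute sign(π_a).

+1

Trace 71: π^k(71) = [71, 41, 15, 13, 1, 6, 36] for k=0..6.
π_6 has 11 disjoint cycles with lengths [10, 10, 10, 10, 10, 10, 10, 2, 2, 2, 1] on {0,…,76}.
11 cycles on 77: each ℓ→(−1)^(ℓ−1), product (−1)^66 = +1.
(6|77)_J = +1 (Zolotarev's lemma cross-check).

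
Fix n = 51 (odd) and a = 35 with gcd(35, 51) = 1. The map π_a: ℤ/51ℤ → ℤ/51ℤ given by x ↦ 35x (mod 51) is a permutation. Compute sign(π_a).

-1

Start at x=1: 1 → 35 → 1 (one orbit).
Decompose π into cycles: lengths [2, 2, 2, 2, 2, 2, 2, 2, 2, 2, 2, 2, 2, 2, 2, 2, 2, 1, 1, 1, 1, 1, 1, 1, 1, 1, 1, 1, 1, 1, 1, 1, 1, 1] (34 cycles, including the fixed point 0).
51 − 34 = 17 transpositions; sign(π) = (−1)^17 = -1.
Check: (35/51) = -1 by Zolotarev.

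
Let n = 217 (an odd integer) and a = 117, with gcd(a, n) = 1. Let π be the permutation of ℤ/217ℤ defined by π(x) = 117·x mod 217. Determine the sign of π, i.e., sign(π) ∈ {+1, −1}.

Start at x=102: 102 → 216 → 100 → 199 → 64 → 110 → 67 → … (one orbit).
Cycle type of π: 30×7 + 6 + 1; total 9 cycles.
n − c = 217 − 9 = 208; sign = (−1)^208 = +1.
The Jacobi symbol (117|217) = +1 (Zolotarev) agrees.

+1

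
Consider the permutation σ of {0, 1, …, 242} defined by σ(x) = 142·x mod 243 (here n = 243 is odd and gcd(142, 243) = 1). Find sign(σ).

Start at x=7: 7 → 22 → 208 → 133 → 175 → 64 → 97 → … (one orbit).
π_142 has 11 disjoint cycles with lengths [81, 81, 27, 27, 9, 9, 3, 3, 1, 1, 1] on {0,…,242}.
243 − 11 = 232 transpositions; sign(π) = (−1)^232 = +1.
Via Zolotarev, sign(π_{142}) = (142|243) = +1.

+1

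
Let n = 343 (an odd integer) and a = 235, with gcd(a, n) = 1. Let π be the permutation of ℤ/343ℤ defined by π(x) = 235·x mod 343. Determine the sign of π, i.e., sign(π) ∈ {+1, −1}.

+1

Orbit of 240 under x↦235x: [240, 148, 137, 296, 274, 249, 205]… (length divides ord_343(235)).
Cycle lengths of π_235 on ℤ/343ℤ: [147, 147, 21, 21, 3, 3, 1]; 7 cycles in total.
343 − 7 = 336 transpositions; sign(π) = (−1)^336 = +1.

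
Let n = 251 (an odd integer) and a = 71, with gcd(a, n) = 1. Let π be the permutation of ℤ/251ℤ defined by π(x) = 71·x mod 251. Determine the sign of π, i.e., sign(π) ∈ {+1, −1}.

Trace 102: π^k(102) = [102, 214, 134, 227, 53, 249, 109] for k=0..6.
Cycle lengths of π_71 on ℤ/251ℤ: [250, 1]; 2 cycles in total.
n − c = 251 − 2 = 249; sign = (−1)^249 = -1.
Via Zolotarev, sign(π_{71}) = (71|251) = -1.

-1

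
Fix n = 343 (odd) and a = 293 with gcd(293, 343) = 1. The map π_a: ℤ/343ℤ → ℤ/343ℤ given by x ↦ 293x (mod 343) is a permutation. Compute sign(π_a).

Start at x=99: 99 → 195 → 197 → 97 → 295 → 342 → 50 → … (one orbit).
46 cycles of lengths [14, 14, 14, 14, 14, 14, 14, 14, 14, 14, 14, 14, 14, 14, 14, 14, 14, 14, 14, 14, 14, 2, 2, 2, 2, 2, 2, 2, 2, 2, 2, 2, 2, 2, 2, 2, 2, 2, 2, 2, 2, 2, 2, 2, 2, 1].
sign(π) = (−1)^{n − #cycles} = (−1)^{343−46} = (−1)^297 = -1.
(293|343)_J = -1 (Zolotarev's lemma cross-check).

-1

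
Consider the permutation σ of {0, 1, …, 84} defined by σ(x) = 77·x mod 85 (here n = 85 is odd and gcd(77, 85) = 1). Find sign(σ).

-1

Start at x=1: 1 → 77 → 64 → 83 → 16 → 42 → 4 → … (one orbit).
Cycle type of π: 8×10 + 4 + 1; total 12 cycles.
12 cycles on 85: each ℓ→(−1)^(ℓ−1), product (−1)^73 = -1.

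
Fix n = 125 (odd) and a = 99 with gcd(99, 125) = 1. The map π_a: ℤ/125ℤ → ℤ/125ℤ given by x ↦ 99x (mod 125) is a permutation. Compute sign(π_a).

Trace 99: π^k(99) = [99, 51, 49, 101, 124, 26, 74] for k=0..6.
Cycle type of π: 10×10 + 2×12 + 1; total 23 cycles.
125 − 23 = 102 transpositions; sign(π) = (−1)^102 = +1.
(99|125)_J = +1 (Zolotarev's lemma cross-check).

+1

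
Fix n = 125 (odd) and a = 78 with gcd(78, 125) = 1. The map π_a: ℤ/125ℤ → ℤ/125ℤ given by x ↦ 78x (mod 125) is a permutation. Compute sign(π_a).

-1

Start at x=113: 113 → 64 → 117 → 1 → 78 → 84 → 52 → … (one orbit).
Cycle type of π: 100 + 20 + 4 + 1; total 4 cycles.
Σ(ℓ_i−1) = 125−4 = 121; sign = (−1)^121 = -1.
Check: (78/125) = -1 by Zolotarev.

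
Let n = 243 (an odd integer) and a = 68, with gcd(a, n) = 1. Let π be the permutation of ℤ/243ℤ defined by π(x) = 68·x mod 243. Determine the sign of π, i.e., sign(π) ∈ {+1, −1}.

Trace 40: π^k(40) = [40, 47, 37, 86, 16, 116, 112] for k=0..6.
6 cycles of lengths [162, 54, 18, 6, 2, 1].
With 6 cycles on 243 points, sign = (−1)^{243−6} = -1.

-1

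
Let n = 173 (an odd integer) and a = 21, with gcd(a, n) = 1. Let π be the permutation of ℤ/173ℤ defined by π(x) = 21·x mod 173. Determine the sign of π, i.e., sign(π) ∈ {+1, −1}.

Orbit of 41 under x↦21x: [41, 169, 89, 139, 151, 57, 159]… (length divides ord_173(21)).
π_21 has 3 disjoint cycles with lengths [86, 86, 1] on {0,…,172}.
n − c = 173 − 3 = 170; sign = (−1)^170 = +1.

+1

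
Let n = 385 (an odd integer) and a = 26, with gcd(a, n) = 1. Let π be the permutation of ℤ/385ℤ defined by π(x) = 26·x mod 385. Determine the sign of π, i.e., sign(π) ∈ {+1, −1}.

Orbit of 251 under x↦26x: [251, 366, 276, 246, 236, 361, 146]… (length divides ord_385(26)).
Decompose π into cycles: lengths [30, 30, 30, 30, 30, 30, 30, 30, 30, 30, 6, 6, 6, 6, 6, 5, 5, 5, 5, 5, 5, 5, 5, 5, 5, 1, 1, 1, 1, 1] (30 cycles, including the fixed point 0).
30 cycles on 385: each ℓ→(−1)^(ℓ−1), product (−1)^355 = -1.
(26|385)_J = -1 (Zolotarev's lemma cross-check).

-1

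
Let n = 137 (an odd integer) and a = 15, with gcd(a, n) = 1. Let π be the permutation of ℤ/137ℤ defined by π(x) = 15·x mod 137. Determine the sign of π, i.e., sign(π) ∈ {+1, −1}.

+1

Start at x=122: 122 → 49 → 50 → 65 → 16 → 103 → 38 → … (one orbit).
The orbit structure of x ↦ 15x mod 137: 5 orbits of sizes [34, 34, 34, 34, 1].
n − c = 137 − 5 = 132; sign = (−1)^132 = +1.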